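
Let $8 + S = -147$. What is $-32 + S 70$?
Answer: $-10882$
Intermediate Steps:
$S = -155$ ($S = -8 - 147 = -155$)
$-32 + S 70 = -32 - 10850 = -10882$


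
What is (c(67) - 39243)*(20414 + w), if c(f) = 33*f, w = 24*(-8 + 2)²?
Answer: -787966896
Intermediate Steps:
w = 864 (w = 24*(-6)² = 24*36 = 864)
(c(67) - 39243)*(20414 + w) = (33*67 - 39243)*(20414 + 864) = (2211 - 39243)*21278 = -37032*21278 = -787966896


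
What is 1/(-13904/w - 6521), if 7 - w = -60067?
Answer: -30037/195878229 ≈ -0.00015335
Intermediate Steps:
w = 60074 (w = 7 - 1*(-60067) = 7 + 60067 = 60074)
1/(-13904/w - 6521) = 1/(-13904/60074 - 6521) = 1/(-13904*1/60074 - 6521) = 1/(-6952/30037 - 6521) = 1/(-195878229/30037) = -30037/195878229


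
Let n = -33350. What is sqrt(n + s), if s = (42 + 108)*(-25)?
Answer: 10*I*sqrt(371) ≈ 192.61*I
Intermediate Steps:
s = -3750 (s = 150*(-25) = -3750)
sqrt(n + s) = sqrt(-33350 - 3750) = sqrt(-37100) = 10*I*sqrt(371)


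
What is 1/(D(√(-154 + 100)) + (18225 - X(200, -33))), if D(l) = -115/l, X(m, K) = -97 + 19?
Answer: 988362/18090002911 - 345*I*√6/18090002911 ≈ 5.4636e-5 - 4.6715e-8*I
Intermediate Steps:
X(m, K) = -78
1/(D(√(-154 + 100)) + (18225 - X(200, -33))) = 1/(-115/√(-154 + 100) + (18225 - 1*(-78))) = 1/(-115*(-I*√6/18) + (18225 + 78)) = 1/(-115*(-I*√6/18) + 18303) = 1/(-(-115)*I*√6/18 + 18303) = 1/(115*I*√6/18 + 18303) = 1/(18303 + 115*I*√6/18)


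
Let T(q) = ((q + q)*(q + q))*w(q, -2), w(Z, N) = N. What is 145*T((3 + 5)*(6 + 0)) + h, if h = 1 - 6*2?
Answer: -2672651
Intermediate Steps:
T(q) = -8*q² (T(q) = ((q + q)*(q + q))*(-2) = ((2*q)*(2*q))*(-2) = (4*q²)*(-2) = -8*q²)
h = -11 (h = 1 - 12 = -11)
145*T((3 + 5)*(6 + 0)) + h = 145*(-8*(3 + 5)²*(6 + 0)²) - 11 = 145*(-8*(8*6)²) - 11 = 145*(-8*48²) - 11 = 145*(-8*2304) - 11 = 145*(-18432) - 11 = -2672640 - 11 = -2672651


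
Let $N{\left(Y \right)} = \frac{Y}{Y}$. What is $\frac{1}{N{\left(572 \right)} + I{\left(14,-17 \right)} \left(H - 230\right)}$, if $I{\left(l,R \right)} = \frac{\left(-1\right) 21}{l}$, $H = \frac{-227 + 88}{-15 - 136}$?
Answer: $\frac{302}{104075} \approx 0.0029018$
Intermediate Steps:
$H = \frac{139}{151}$ ($H = - \frac{139}{-151} = \left(-139\right) \left(- \frac{1}{151}\right) = \frac{139}{151} \approx 0.92053$)
$I{\left(l,R \right)} = - \frac{21}{l}$
$N{\left(Y \right)} = 1$
$\frac{1}{N{\left(572 \right)} + I{\left(14,-17 \right)} \left(H - 230\right)} = \frac{1}{1 + - \frac{21}{14} \left(\frac{139}{151} - 230\right)} = \frac{1}{1 + \left(-21\right) \frac{1}{14} \left(- \frac{34591}{151}\right)} = \frac{1}{1 - - \frac{103773}{302}} = \frac{1}{1 + \frac{103773}{302}} = \frac{1}{\frac{104075}{302}} = \frac{302}{104075}$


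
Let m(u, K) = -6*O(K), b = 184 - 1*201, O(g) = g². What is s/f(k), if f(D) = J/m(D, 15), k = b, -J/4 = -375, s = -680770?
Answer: 612693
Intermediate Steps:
J = 1500 (J = -4*(-375) = 1500)
b = -17 (b = 184 - 201 = -17)
k = -17
m(u, K) = -6*K²
f(D) = -10/9 (f(D) = 1500/((-6*15²)) = 1500/((-6*225)) = 1500/(-1350) = 1500*(-1/1350) = -10/9)
s/f(k) = -680770/(-10/9) = -680770*(-9/10) = 612693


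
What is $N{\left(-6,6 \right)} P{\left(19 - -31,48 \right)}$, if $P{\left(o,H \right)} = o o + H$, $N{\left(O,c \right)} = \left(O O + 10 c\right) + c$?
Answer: $259896$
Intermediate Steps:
$N{\left(O,c \right)} = O^{2} + 11 c$ ($N{\left(O,c \right)} = \left(O^{2} + 10 c\right) + c = O^{2} + 11 c$)
$P{\left(o,H \right)} = H + o^{2}$ ($P{\left(o,H \right)} = o^{2} + H = H + o^{2}$)
$N{\left(-6,6 \right)} P{\left(19 - -31,48 \right)} = \left(\left(-6\right)^{2} + 11 \cdot 6\right) \left(48 + \left(19 - -31\right)^{2}\right) = \left(36 + 66\right) \left(48 + \left(19 + 31\right)^{2}\right) = 102 \left(48 + 50^{2}\right) = 102 \left(48 + 2500\right) = 102 \cdot 2548 = 259896$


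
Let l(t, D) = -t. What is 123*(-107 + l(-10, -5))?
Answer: -11931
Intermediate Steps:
123*(-107 + l(-10, -5)) = 123*(-107 - 1*(-10)) = 123*(-107 + 10) = 123*(-97) = -11931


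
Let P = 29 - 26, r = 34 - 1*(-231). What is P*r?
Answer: 795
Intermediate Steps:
r = 265 (r = 34 + 231 = 265)
P = 3
P*r = 3*265 = 795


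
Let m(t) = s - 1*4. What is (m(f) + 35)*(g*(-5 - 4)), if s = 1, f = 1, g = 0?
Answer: 0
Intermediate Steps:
m(t) = -3 (m(t) = 1 - 1*4 = 1 - 4 = -3)
(m(f) + 35)*(g*(-5 - 4)) = (-3 + 35)*(0*(-5 - 4)) = 32*(0*(-9)) = 32*0 = 0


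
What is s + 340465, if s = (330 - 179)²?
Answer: 363266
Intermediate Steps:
s = 22801 (s = 151² = 22801)
s + 340465 = 22801 + 340465 = 363266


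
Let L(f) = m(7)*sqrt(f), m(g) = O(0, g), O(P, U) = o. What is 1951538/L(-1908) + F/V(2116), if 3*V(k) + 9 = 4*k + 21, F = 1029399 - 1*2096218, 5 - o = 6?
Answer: -246189/652 + 975769*I*sqrt(53)/159 ≈ -377.59 + 44677.0*I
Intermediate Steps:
o = -1 (o = 5 - 1*6 = 5 - 6 = -1)
O(P, U) = -1
m(g) = -1
F = -1066819 (F = 1029399 - 2096218 = -1066819)
V(k) = 4 + 4*k/3 (V(k) = -3 + (4*k + 21)/3 = -3 + (21 + 4*k)/3 = -3 + (7 + 4*k/3) = 4 + 4*k/3)
L(f) = -sqrt(f)
1951538/L(-1908) + F/V(2116) = 1951538/((-sqrt(-1908))) - 1066819/(4 + (4/3)*2116) = 1951538/((-6*I*sqrt(53))) - 1066819/(4 + 8464/3) = 1951538/((-6*I*sqrt(53))) - 1066819/8476/3 = 1951538*(I*sqrt(53)/318) - 1066819*3/8476 = 975769*I*sqrt(53)/159 - 246189/652 = -246189/652 + 975769*I*sqrt(53)/159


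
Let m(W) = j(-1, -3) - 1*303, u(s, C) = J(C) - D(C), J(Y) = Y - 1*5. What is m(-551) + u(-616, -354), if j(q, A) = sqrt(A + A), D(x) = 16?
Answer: -678 + I*sqrt(6) ≈ -678.0 + 2.4495*I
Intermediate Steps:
J(Y) = -5 + Y (J(Y) = Y - 5 = -5 + Y)
j(q, A) = sqrt(2)*sqrt(A) (j(q, A) = sqrt(2*A) = sqrt(2)*sqrt(A))
u(s, C) = -21 + C (u(s, C) = (-5 + C) - 1*16 = (-5 + C) - 16 = -21 + C)
m(W) = -303 + I*sqrt(6) (m(W) = sqrt(2)*sqrt(-3) - 1*303 = sqrt(2)*(I*sqrt(3)) - 303 = I*sqrt(6) - 303 = -303 + I*sqrt(6))
m(-551) + u(-616, -354) = (-303 + I*sqrt(6)) + (-21 - 354) = (-303 + I*sqrt(6)) - 375 = -678 + I*sqrt(6)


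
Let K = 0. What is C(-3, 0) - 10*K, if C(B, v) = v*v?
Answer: 0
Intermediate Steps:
C(B, v) = v²
C(-3, 0) - 10*K = 0² - 10*0 = 0 + 0 = 0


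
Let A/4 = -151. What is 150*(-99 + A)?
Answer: -105450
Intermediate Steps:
A = -604 (A = 4*(-151) = -604)
150*(-99 + A) = 150*(-99 - 604) = 150*(-703) = -105450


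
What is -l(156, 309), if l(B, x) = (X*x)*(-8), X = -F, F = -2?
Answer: 4944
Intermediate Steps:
X = 2 (X = -1*(-2) = 2)
l(B, x) = -16*x (l(B, x) = (2*x)*(-8) = -16*x)
-l(156, 309) = -(-16)*309 = -1*(-4944) = 4944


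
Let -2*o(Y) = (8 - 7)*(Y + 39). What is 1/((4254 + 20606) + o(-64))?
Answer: 2/49745 ≈ 4.0205e-5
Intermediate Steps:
o(Y) = -39/2 - Y/2 (o(Y) = -(8 - 7)*(Y + 39)/2 = -(39 + Y)/2 = -39/2 - Y/2)
1/((4254 + 20606) + o(-64)) = 1/((4254 + 20606) + (-39/2 - 1/2*(-64))) = 1/(24860 + (-39/2 + 32)) = 1/(24860 + 25/2) = 1/(49745/2) = 2/49745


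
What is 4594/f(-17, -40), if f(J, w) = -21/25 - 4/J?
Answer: -1952450/257 ≈ -7597.1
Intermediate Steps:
f(J, w) = -21/25 - 4/J (f(J, w) = -21*1/25 - 4/J = -21/25 - 4/J)
4594/f(-17, -40) = 4594/(-21/25 - 4/(-17)) = 4594/(-21/25 - 4*(-1/17)) = 4594/(-21/25 + 4/17) = 4594/(-257/425) = 4594*(-425/257) = -1952450/257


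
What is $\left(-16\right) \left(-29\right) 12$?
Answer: $5568$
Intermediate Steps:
$\left(-16\right) \left(-29\right) 12 = 464 \cdot 12 = 5568$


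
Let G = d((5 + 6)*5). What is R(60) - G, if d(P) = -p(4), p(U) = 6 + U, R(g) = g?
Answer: 70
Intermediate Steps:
d(P) = -10 (d(P) = -(6 + 4) = -1*10 = -10)
G = -10
R(60) - G = 60 - 1*(-10) = 60 + 10 = 70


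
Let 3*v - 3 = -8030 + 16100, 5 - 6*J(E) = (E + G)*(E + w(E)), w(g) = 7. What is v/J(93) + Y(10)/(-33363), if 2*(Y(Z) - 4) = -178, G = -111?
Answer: 538832423/60220215 ≈ 8.9477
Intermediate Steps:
Y(Z) = -85 (Y(Z) = 4 + (½)*(-178) = 4 - 89 = -85)
J(E) = ⅚ - (-111 + E)*(7 + E)/6 (J(E) = ⅚ - (E - 111)*(E + 7)/6 = ⅚ - (-111 + E)*(7 + E)/6)
v = 2691 (v = 1 + (-8030 + 16100)/3 = 1 + (⅓)*8070 = 1 + 2690 = 2691)
v/J(93) + Y(10)/(-33363) = 2691/(391/3 - ⅙*93² + (52/3)*93) - 85/(-33363) = 2691/(391/3 - ⅙*8649 + 1612) - 85*(-1/33363) = 2691/(391/3 - 2883/2 + 1612) + 85/33363 = 2691/(1805/6) + 85/33363 = 2691*(6/1805) + 85/33363 = 16146/1805 + 85/33363 = 538832423/60220215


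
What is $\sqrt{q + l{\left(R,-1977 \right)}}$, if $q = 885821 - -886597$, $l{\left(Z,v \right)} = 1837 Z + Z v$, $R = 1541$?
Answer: $\sqrt{1556678} \approx 1247.7$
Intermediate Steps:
$q = 1772418$ ($q = 885821 + 886597 = 1772418$)
$\sqrt{q + l{\left(R,-1977 \right)}} = \sqrt{1772418 + 1541 \left(1837 - 1977\right)} = \sqrt{1772418 + 1541 \left(-140\right)} = \sqrt{1772418 - 215740} = \sqrt{1556678}$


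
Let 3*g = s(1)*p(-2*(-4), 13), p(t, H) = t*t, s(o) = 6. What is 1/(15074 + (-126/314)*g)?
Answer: 157/2358554 ≈ 6.6566e-5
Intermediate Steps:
p(t, H) = t**2
g = 128 (g = (6*(-2*(-4))**2)/3 = (6*8**2)/3 = (6*64)/3 = (1/3)*384 = 128)
1/(15074 + (-126/314)*g) = 1/(15074 - 126/314*128) = 1/(15074 - 126*1/314*128) = 1/(15074 - 63/157*128) = 1/(15074 - 8064/157) = 1/(2358554/157) = 157/2358554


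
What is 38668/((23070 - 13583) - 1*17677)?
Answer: -2762/585 ≈ -4.7214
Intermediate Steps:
38668/((23070 - 13583) - 1*17677) = 38668/(9487 - 17677) = 38668/(-8190) = 38668*(-1/8190) = -2762/585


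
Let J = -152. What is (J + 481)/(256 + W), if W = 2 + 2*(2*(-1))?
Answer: 329/254 ≈ 1.2953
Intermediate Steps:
W = -2 (W = 2 + 2*(-2) = 2 - 4 = -2)
(J + 481)/(256 + W) = (-152 + 481)/(256 - 2) = 329/254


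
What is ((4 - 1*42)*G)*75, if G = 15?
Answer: -42750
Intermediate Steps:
((4 - 1*42)*G)*75 = ((4 - 1*42)*15)*75 = ((4 - 42)*15)*75 = -38*15*75 = -570*75 = -42750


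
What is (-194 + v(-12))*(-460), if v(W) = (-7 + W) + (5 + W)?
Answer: 101200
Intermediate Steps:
v(W) = -2 + 2*W
(-194 + v(-12))*(-460) = (-194 + (-2 + 2*(-12)))*(-460) = (-194 + (-2 - 24))*(-460) = (-194 - 26)*(-460) = -220*(-460) = 101200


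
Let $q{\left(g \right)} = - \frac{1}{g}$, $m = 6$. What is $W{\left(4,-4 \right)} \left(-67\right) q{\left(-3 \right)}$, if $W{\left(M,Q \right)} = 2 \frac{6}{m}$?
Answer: $- \frac{134}{3} \approx -44.667$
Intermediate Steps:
$W{\left(M,Q \right)} = 2$ ($W{\left(M,Q \right)} = 2 \cdot \frac{6}{6} = 2 \cdot 6 \cdot \frac{1}{6} = 2 \cdot 1 = 2$)
$W{\left(4,-4 \right)} \left(-67\right) q{\left(-3 \right)} = 2 \left(-67\right) \left(- \frac{1}{-3}\right) = - 134 \left(\left(-1\right) \left(- \frac{1}{3}\right)\right) = \left(-134\right) \frac{1}{3} = - \frac{134}{3}$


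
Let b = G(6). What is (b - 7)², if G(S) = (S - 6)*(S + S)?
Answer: 49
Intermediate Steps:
G(S) = 2*S*(-6 + S) (G(S) = (-6 + S)*(2*S) = 2*S*(-6 + S))
b = 0 (b = 2*6*(-6 + 6) = 2*6*0 = 0)
(b - 7)² = (0 - 7)² = (-7)² = 49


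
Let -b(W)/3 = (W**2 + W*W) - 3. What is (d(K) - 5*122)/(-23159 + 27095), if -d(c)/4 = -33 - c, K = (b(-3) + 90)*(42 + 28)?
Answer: 6061/1968 ≈ 3.0798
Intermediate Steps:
b(W) = 9 - 6*W**2 (b(W) = -3*((W**2 + W*W) - 3) = -3*((W**2 + W**2) - 3) = -3*(2*W**2 - 3) = -3*(-3 + 2*W**2) = 9 - 6*W**2)
K = 3150 (K = ((9 - 6*(-3)**2) + 90)*(42 + 28) = ((9 - 6*9) + 90)*70 = ((9 - 54) + 90)*70 = (-45 + 90)*70 = 45*70 = 3150)
d(c) = 132 + 4*c (d(c) = -4*(-33 - c) = 132 + 4*c)
(d(K) - 5*122)/(-23159 + 27095) = ((132 + 4*3150) - 5*122)/(-23159 + 27095) = ((132 + 12600) - 610)/3936 = (12732 - 610)*(1/3936) = 12122*(1/3936) = 6061/1968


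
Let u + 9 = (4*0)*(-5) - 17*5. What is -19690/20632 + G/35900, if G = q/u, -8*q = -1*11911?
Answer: -66476592469/69624747200 ≈ -0.95478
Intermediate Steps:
u = -94 (u = -9 + ((4*0)*(-5) - 17*5) = -9 + (0*(-5) - 85) = -9 + (0 - 85) = -9 - 85 = -94)
q = 11911/8 (q = -(-1)*11911/8 = -⅛*(-11911) = 11911/8 ≈ 1488.9)
G = -11911/752 (G = (11911/8)/(-94) = (11911/8)*(-1/94) = -11911/752 ≈ -15.839)
-19690/20632 + G/35900 = -19690/20632 - 11911/752/35900 = -19690*1/20632 - 11911/752*1/35900 = -9845/10316 - 11911/26996800 = -66476592469/69624747200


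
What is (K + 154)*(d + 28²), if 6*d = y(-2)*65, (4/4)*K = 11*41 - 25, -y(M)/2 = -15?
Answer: 643220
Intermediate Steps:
y(M) = 30 (y(M) = -2*(-15) = 30)
K = 426 (K = 11*41 - 25 = 451 - 25 = 426)
d = 325 (d = (30*65)/6 = (⅙)*1950 = 325)
(K + 154)*(d + 28²) = (426 + 154)*(325 + 28²) = 580*(325 + 784) = 580*1109 = 643220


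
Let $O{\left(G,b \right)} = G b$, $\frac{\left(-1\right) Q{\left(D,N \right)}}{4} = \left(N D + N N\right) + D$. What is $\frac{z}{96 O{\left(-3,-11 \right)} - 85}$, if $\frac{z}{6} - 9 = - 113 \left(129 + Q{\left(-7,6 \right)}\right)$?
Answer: $- \frac{122664}{3083} \approx -39.787$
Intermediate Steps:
$Q{\left(D,N \right)} = - 4 D - 4 N^{2} - 4 D N$ ($Q{\left(D,N \right)} = - 4 \left(\left(N D + N N\right) + D\right) = - 4 \left(\left(D N + N^{2}\right) + D\right) = - 4 \left(\left(N^{2} + D N\right) + D\right) = - 4 \left(D + N^{2} + D N\right) = - 4 D - 4 N^{2} - 4 D N$)
$z = -122664$ ($z = 54 + 6 \left(- 113 \left(129 - \left(-28 - 168 + 144\right)\right)\right) = 54 + 6 \left(- 113 \left(129 + \left(28 - 144 + 168\right)\right)\right) = 54 + 6 \left(- 113 \left(129 + 52\right)\right) = 54 + 6 \left(\left(-113\right) 181\right) = 54 + 6 \left(-20453\right) = 54 - 122718 = -122664$)
$\frac{z}{96 O{\left(-3,-11 \right)} - 85} = - \frac{122664}{96 \left(\left(-3\right) \left(-11\right)\right) - 85} = - \frac{122664}{96 \cdot 33 - 85} = - \frac{122664}{3168 - 85} = - \frac{122664}{3083}$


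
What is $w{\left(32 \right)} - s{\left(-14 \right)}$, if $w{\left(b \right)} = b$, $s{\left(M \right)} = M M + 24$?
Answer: $-188$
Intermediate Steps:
$s{\left(M \right)} = 24 + M^{2}$ ($s{\left(M \right)} = M^{2} + 24 = 24 + M^{2}$)
$w{\left(32 \right)} - s{\left(-14 \right)} = 32 - \left(24 + \left(-14\right)^{2}\right) = 32 - \left(24 + 196\right) = 32 - 220 = -188$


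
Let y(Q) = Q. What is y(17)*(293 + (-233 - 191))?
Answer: -2227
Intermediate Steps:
y(17)*(293 + (-233 - 191)) = 17*(293 + (-233 - 191)) = 17*(293 - 424) = 17*(-131) = -2227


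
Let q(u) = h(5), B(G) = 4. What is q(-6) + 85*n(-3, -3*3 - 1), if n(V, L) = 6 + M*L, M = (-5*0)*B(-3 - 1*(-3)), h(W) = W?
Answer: 515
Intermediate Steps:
q(u) = 5
M = 0 (M = -5*0*4 = 0*4 = 0)
n(V, L) = 6 (n(V, L) = 6 + 0*L = 6 + 0 = 6)
q(-6) + 85*n(-3, -3*3 - 1) = 5 + 85*6 = 5 + 510 = 515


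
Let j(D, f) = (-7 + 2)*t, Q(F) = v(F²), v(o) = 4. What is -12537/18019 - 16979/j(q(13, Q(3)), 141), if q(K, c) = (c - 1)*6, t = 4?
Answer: 305693861/360380 ≈ 848.25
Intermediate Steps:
Q(F) = 4
q(K, c) = -6 + 6*c (q(K, c) = (-1 + c)*6 = -6 + 6*c)
j(D, f) = -20 (j(D, f) = (-7 + 2)*4 = -5*4 = -20)
-12537/18019 - 16979/j(q(13, Q(3)), 141) = -12537/18019 - 16979/(-20) = -12537*1/18019 - 16979*(-1/20) = -12537/18019 + 16979/20 = 305693861/360380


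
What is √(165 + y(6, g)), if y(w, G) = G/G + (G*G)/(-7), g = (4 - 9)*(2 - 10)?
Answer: I*√3066/7 ≈ 7.9102*I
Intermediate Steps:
g = 40 (g = -5*(-8) = 40)
y(w, G) = 1 - G²/7 (y(w, G) = 1 + G²*(-⅐) = 1 - G²/7)
√(165 + y(6, g)) = √(165 + (1 - ⅐*40²)) = √(165 + (1 - ⅐*1600)) = √(165 + (1 - 1600/7)) = √(165 - 1593/7) = √(-438/7) = I*√3066/7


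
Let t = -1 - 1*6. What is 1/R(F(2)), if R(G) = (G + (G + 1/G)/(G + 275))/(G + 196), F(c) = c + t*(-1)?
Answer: 261990/11543 ≈ 22.697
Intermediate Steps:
t = -7 (t = -1 - 6 = -7)
F(c) = 7 + c (F(c) = c - 7*(-1) = c + 7 = 7 + c)
R(G) = (G + (G + 1/G)/(275 + G))/(196 + G)
1/R(F(2)) = 1/((1 + (7 + 2)**3 + 276*(7 + 2)**2)/((7 + 2)*(53900 + (7 + 2)**2 + 471*(7 + 2)))) = 1/((1 + 9**3 + 276*9**2)/(9*(53900 + 9**2 + 471*9))) = 1/((1 + 729 + 276*81)/(9*(53900 + 81 + 4239))) = 1/((1/9)*(1 + 729 + 22356)/58220) = 1/((1/9)*(1/58220)*23086) = 1/(11543/261990) = 261990/11543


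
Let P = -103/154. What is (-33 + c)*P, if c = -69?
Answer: 5253/77 ≈ 68.221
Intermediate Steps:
P = -103/154 (P = -103*1/154 = -103/154 ≈ -0.66883)
(-33 + c)*P = (-33 - 69)*(-103/154) = -102*(-103/154) = 5253/77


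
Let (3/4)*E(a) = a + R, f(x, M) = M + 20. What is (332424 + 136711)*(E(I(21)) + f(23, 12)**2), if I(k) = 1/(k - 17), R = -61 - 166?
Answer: 1015677275/3 ≈ 3.3856e+8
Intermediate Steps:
f(x, M) = 20 + M
R = -227
I(k) = 1/(-17 + k)
E(a) = -908/3 + 4*a/3 (E(a) = 4*(a - 227)/3 = 4*(-227 + a)/3 = -908/3 + 4*a/3)
(332424 + 136711)*(E(I(21)) + f(23, 12)**2) = (332424 + 136711)*((-908/3 + 4/(3*(-17 + 21))) + (20 + 12)**2) = 469135*((-908/3 + (4/3)/4) + 32**2) = 469135*((-908/3 + (4/3)*(1/4)) + 1024) = 469135*((-908/3 + 1/3) + 1024) = 469135*(-907/3 + 1024) = 469135*(2165/3) = 1015677275/3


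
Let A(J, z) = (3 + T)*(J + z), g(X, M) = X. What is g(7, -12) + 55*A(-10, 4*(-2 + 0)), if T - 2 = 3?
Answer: -7913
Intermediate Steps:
T = 5 (T = 2 + 3 = 5)
A(J, z) = 8*J + 8*z (A(J, z) = (3 + 5)*(J + z) = 8*(J + z) = 8*J + 8*z)
g(7, -12) + 55*A(-10, 4*(-2 + 0)) = 7 + 55*(8*(-10) + 8*(4*(-2 + 0))) = 7 + 55*(-80 + 8*(4*(-2))) = 7 + 55*(-80 + 8*(-8)) = 7 + 55*(-80 - 64) = 7 + 55*(-144) = 7 - 7920 = -7913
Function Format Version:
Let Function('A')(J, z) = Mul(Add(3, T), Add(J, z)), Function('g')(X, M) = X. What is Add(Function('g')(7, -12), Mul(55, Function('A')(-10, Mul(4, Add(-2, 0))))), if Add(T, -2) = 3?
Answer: -7913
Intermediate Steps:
T = 5 (T = Add(2, 3) = 5)
Function('A')(J, z) = Add(Mul(8, J), Mul(8, z)) (Function('A')(J, z) = Mul(Add(3, 5), Add(J, z)) = Mul(8, Add(J, z)) = Add(Mul(8, J), Mul(8, z)))
Add(Function('g')(7, -12), Mul(55, Function('A')(-10, Mul(4, Add(-2, 0))))) = Add(7, Mul(55, Add(Mul(8, -10), Mul(8, Mul(4, Add(-2, 0)))))) = Add(7, Mul(55, Add(-80, Mul(8, Mul(4, -2))))) = Add(7, Mul(55, Add(-80, Mul(8, -8)))) = Add(7, Mul(55, Add(-80, -64))) = Add(7, Mul(55, -144)) = Add(7, -7920) = -7913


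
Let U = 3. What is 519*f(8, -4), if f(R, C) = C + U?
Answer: -519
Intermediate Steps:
f(R, C) = 3 + C (f(R, C) = C + 3 = 3 + C)
519*f(8, -4) = 519*(3 - 4) = 519*(-1) = -519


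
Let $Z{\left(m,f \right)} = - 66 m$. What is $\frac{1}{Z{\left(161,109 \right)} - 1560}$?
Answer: $- \frac{1}{12186} \approx -8.2061 \cdot 10^{-5}$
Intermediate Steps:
$\frac{1}{Z{\left(161,109 \right)} - 1560} = \frac{1}{\left(-66\right) 161 - 1560} = \frac{1}{-10626 - 1560} = \frac{1}{-12186} = - \frac{1}{12186}$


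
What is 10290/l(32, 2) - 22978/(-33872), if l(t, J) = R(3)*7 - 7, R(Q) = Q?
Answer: 12459449/16936 ≈ 735.68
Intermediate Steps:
l(t, J) = 14 (l(t, J) = 3*7 - 7 = 21 - 7 = 14)
10290/l(32, 2) - 22978/(-33872) = 10290/14 - 22978/(-33872) = 10290*(1/14) - 22978*(-1/33872) = 735 + 11489/16936 = 12459449/16936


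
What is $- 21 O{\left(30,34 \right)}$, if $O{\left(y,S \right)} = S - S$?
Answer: $0$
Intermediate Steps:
$O{\left(y,S \right)} = 0$
$- 21 O{\left(30,34 \right)} = \left(-21\right) 0 = 0$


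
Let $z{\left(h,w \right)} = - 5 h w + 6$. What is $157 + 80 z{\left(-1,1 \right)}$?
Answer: $1037$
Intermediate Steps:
$z{\left(h,w \right)} = 6 - 5 h w$ ($z{\left(h,w \right)} = - 5 h w + 6 = 6 - 5 h w$)
$157 + 80 z{\left(-1,1 \right)} = 157 + 80 \left(6 - \left(-5\right) 1\right) = 157 + 80 \left(6 + 5\right) = 157 + 80 \cdot 11 = 157 + 880 = 1037$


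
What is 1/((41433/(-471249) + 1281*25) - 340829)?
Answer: -157083/48507872543 ≈ -3.2383e-6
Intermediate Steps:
1/((41433/(-471249) + 1281*25) - 340829) = 1/((41433*(-1/471249) + 32025) - 340829) = 1/((-13811/157083 + 32025) - 340829) = 1/(5030569264/157083 - 340829) = 1/(-48507872543/157083) = -157083/48507872543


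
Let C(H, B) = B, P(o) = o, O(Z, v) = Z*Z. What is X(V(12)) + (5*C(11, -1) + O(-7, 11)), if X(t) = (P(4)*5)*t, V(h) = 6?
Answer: 164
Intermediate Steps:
O(Z, v) = Z**2
X(t) = 20*t (X(t) = (4*5)*t = 20*t)
X(V(12)) + (5*C(11, -1) + O(-7, 11)) = 20*6 + (5*(-1) + (-7)**2) = 120 + (-5 + 49) = 120 + 44 = 164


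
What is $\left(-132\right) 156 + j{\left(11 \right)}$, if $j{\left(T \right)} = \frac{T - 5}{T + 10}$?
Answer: $- \frac{144142}{7} \approx -20592.0$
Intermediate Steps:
$j{\left(T \right)} = \frac{-5 + T}{10 + T}$
$\left(-132\right) 156 + j{\left(11 \right)} = \left(-132\right) 156 + \frac{-5 + 11}{10 + 11} = -20592 + \frac{1}{21} \cdot 6 = -20592 + \frac{2}{7} = - \frac{144142}{7}$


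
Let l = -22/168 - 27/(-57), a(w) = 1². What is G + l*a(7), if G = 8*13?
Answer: 166531/1596 ≈ 104.34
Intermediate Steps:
a(w) = 1
G = 104
l = 547/1596 (l = -22*1/168 - 27*(-1/57) = -11/84 + 9/19 = 547/1596 ≈ 0.34273)
G + l*a(7) = 104 + (547/1596)*1 = 104 + 547/1596 = 166531/1596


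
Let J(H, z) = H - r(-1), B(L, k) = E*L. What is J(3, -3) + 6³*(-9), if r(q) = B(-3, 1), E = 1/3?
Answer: -1940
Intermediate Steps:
E = ⅓ ≈ 0.33333
B(L, k) = L/3
r(q) = -1 (r(q) = (⅓)*(-3) = -1)
J(H, z) = 1 + H (J(H, z) = H - 1*(-1) = H + 1 = 1 + H)
J(3, -3) + 6³*(-9) = (1 + 3) + 6³*(-9) = 4 + 216*(-9) = 4 - 1944 = -1940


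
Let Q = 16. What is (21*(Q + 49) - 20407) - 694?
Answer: -19736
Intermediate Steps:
(21*(Q + 49) - 20407) - 694 = (21*(16 + 49) - 20407) - 694 = (21*65 - 20407) - 694 = (1365 - 20407) - 694 = -19042 - 694 = -19736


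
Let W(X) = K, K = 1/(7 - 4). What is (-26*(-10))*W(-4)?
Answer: 260/3 ≈ 86.667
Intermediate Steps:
K = 1/3 ≈ 0.33333
W(X) = 1/3
(-26*(-10))*W(-4) = -26*(-10)*(1/3) = 260*(1/3) = 260/3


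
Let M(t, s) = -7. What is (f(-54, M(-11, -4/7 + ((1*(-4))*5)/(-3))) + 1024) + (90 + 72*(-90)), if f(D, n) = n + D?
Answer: -5427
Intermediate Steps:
f(D, n) = D + n
(f(-54, M(-11, -4/7 + ((1*(-4))*5)/(-3))) + 1024) + (90 + 72*(-90)) = ((-54 - 7) + 1024) + (90 + 72*(-90)) = (-61 + 1024) + (90 - 6480) = 963 - 6390 = -5427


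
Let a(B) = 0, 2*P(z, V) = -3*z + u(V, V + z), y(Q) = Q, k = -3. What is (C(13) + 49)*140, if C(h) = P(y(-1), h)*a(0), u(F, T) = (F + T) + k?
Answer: 6860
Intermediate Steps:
u(F, T) = -3 + F + T (u(F, T) = (F + T) - 3 = -3 + F + T)
P(z, V) = -3/2 + V - z (P(z, V) = (-3*z + (-3 + V + (V + z)))/2 = (-3*z + (-3 + z + 2*V))/2 = (-3 - 2*z + 2*V)/2 = -3/2 + V - z)
C(h) = 0 (C(h) = (-3/2 + h - 1*(-1))*0 = (-3/2 + h + 1)*0 = (-½ + h)*0 = 0)
(C(13) + 49)*140 = (0 + 49)*140 = 49*140 = 6860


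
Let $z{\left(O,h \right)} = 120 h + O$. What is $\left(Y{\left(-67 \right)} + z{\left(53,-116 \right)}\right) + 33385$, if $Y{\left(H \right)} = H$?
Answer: $19451$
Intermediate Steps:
$z{\left(O,h \right)} = O + 120 h$
$\left(Y{\left(-67 \right)} + z{\left(53,-116 \right)}\right) + 33385 = \left(-67 + \left(53 + 120 \left(-116\right)\right)\right) + 33385 = \left(-67 + \left(53 - 13920\right)\right) + 33385 = \left(-67 - 13867\right) + 33385 = -13934 + 33385 = 19451$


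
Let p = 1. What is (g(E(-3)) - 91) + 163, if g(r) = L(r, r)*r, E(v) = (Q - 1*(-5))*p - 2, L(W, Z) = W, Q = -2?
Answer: 73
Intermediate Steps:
E(v) = 1 (E(v) = (-2 - 1*(-5))*1 - 2 = (-2 + 5)*1 - 2 = 3*1 - 2 = 3 - 2 = 1)
g(r) = r² (g(r) = r*r = r²)
(g(E(-3)) - 91) + 163 = (1² - 91) + 163 = (1 - 91) + 163 = -90 + 163 = 73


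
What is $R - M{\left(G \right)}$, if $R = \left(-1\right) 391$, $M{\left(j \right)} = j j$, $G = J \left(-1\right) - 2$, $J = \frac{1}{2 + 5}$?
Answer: $- \frac{19384}{49} \approx -395.59$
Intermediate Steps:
$J = \frac{1}{7} \approx 0.14286$
$G = - \frac{15}{7}$ ($G = \frac{1}{7} \left(-1\right) - 2 = - \frac{1}{7} - 2 = - \frac{15}{7} \approx -2.1429$)
$M{\left(j \right)} = j^{2}$
$R = -391$
$R - M{\left(G \right)} = -391 - \left(- \frac{15}{7}\right)^{2} = -391 - \frac{225}{49} = - \frac{19384}{49}$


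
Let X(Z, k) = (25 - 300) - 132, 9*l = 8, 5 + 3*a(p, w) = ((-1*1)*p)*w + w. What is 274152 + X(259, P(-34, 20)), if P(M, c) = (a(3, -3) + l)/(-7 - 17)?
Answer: 273745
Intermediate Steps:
a(p, w) = -5/3 + w/3 - p*w/3 (a(p, w) = -5/3 + (((-1*1)*p)*w + w)/3 = -5/3 + ((-p)*w + w)/3 = -5/3 + (-p*w + w)/3 = -5/3 + (w - p*w)/3 = -5/3 + (w/3 - p*w/3) = -5/3 + w/3 - p*w/3)
l = 8/9 (l = (1/9)*8 = 8/9 ≈ 0.88889)
P(M, c) = -11/216 (P(M, c) = ((-5/3 + (1/3)*(-3) - 1/3*3*(-3)) + 8/9)/(-7 - 17) = ((-5/3 - 1 + 3) + 8/9)/(-24) = (1/3 + 8/9)*(-1/24) = (11/9)*(-1/24) = -11/216)
X(Z, k) = -407 (X(Z, k) = -275 - 132 = -407)
274152 + X(259, P(-34, 20)) = 274152 - 407 = 273745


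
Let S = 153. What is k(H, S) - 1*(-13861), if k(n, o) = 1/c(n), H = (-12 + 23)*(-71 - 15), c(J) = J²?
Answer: 12404430677/894916 ≈ 13861.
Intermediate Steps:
H = -946 (H = 11*(-86) = -946)
k(n, o) = n⁻² (k(n, o) = 1/(n²) = n⁻²)
k(H, S) - 1*(-13861) = (-946)⁻² - 1*(-13861) = 1/894916 + 13861 = 12404430677/894916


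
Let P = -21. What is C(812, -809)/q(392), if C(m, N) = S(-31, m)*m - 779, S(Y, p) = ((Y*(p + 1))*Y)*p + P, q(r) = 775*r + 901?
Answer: 515140833961/304701 ≈ 1.6906e+6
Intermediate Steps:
q(r) = 901 + 775*r
S(Y, p) = -21 + p*Y²*(1 + p) (S(Y, p) = ((Y*(p + 1))*Y)*p - 21 = ((Y*(1 + p))*Y)*p - 21 = (Y²*(1 + p))*p - 21 = p*Y²*(1 + p) - 21 = -21 + p*Y²*(1 + p))
C(m, N) = -779 + m*(-21 + 961*m + 961*m²) (C(m, N) = (-21 + m*(-31)² + (-31)²*m²)*m - 779 = (-21 + m*961 + 961*m²)*m - 779 = (-21 + 961*m + 961*m²)*m - 779 = m*(-21 + 961*m + 961*m²) - 779 = -779 + m*(-21 + 961*m + 961*m²))
C(812, -809)/q(392) = (-779 + 812*(-21 + 961*812 + 961*812²))/(901 + 775*392) = (-779 + 812*(-21 + 780332 + 961*659344))/(901 + 303800) = (-779 + 812*(-21 + 780332 + 633629584))/304701 = (-779 + 812*634409895)*(1/304701) = (-779 + 515140834740)*(1/304701) = 515140833961*(1/304701) = 515140833961/304701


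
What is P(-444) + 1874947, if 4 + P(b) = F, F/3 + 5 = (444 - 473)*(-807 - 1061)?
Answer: 2037444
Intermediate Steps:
F = 162501 (F = -15 + 3*((444 - 473)*(-807 - 1061)) = -15 + 3*(-29*(-1868)) = -15 + 3*54172 = -15 + 162516 = 162501)
P(b) = 162497 (P(b) = -4 + 162501 = 162497)
P(-444) + 1874947 = 162497 + 1874947 = 2037444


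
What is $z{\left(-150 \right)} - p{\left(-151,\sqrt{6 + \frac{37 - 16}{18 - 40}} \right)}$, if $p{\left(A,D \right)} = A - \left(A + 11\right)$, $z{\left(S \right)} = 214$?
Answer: $225$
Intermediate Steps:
$p{\left(A,D \right)} = -11$ ($p{\left(A,D \right)} = A - \left(11 + A\right) = -11$)
$z{\left(-150 \right)} - p{\left(-151,\sqrt{6 + \frac{37 - 16}{18 - 40}} \right)} = 214 - -11 = 214 + 11 = 225$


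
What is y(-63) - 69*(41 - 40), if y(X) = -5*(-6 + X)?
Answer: 276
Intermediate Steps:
y(X) = 30 - 5*X
y(-63) - 69*(41 - 40) = (30 - 5*(-63)) - 69*(41 - 40) = (30 + 315) - 69*1 = 345 - 69 = 276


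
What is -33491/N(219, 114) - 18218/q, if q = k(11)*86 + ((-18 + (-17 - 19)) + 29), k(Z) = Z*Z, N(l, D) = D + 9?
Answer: -349910885/1276863 ≈ -274.04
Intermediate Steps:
N(l, D) = 9 + D
k(Z) = Z²
q = 10381 (q = 11²*86 + ((-18 + (-17 - 19)) + 29) = 121*86 + ((-18 - 36) + 29) = 10406 + (-54 + 29) = 10406 - 25 = 10381)
-33491/N(219, 114) - 18218/q = -33491/(9 + 114) - 18218/10381 = -33491/123 - 18218*1/10381 = -33491*1/123 - 18218/10381 = -33491/123 - 18218/10381 = -349910885/1276863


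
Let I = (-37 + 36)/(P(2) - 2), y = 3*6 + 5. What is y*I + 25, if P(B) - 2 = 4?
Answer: 77/4 ≈ 19.250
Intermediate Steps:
y = 23 (y = 18 + 5 = 23)
P(B) = 6 (P(B) = 2 + 4 = 6)
I = -¼ (I = (-37 + 36)/(6 - 2) = -1/4 = -1*¼ = -¼ ≈ -0.25000)
y*I + 25 = 23*(-¼) + 25 = -23/4 + 25 = 77/4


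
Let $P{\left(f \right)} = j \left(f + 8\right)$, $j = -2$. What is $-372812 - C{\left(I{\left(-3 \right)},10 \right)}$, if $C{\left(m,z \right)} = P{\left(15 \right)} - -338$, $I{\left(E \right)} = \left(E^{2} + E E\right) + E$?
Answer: $-373104$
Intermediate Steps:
$P{\left(f \right)} = -16 - 2 f$ ($P{\left(f \right)} = - 2 \left(f + 8\right) = - 2 \left(8 + f\right) = -16 - 2 f$)
$I{\left(E \right)} = E + 2 E^{2}$ ($I{\left(E \right)} = \left(E^{2} + E^{2}\right) + E = 2 E^{2} + E = E + 2 E^{2}$)
$C{\left(m,z \right)} = 292$ ($C{\left(m,z \right)} = \left(-16 - 30\right) - -338 = \left(-16 - 30\right) + 338 = -46 + 338 = 292$)
$-372812 - C{\left(I{\left(-3 \right)},10 \right)} = -372812 - 292 = -373104$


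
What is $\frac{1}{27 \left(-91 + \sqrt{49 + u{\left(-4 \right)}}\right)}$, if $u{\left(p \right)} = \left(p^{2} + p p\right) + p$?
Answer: $- \frac{13}{31644} - \frac{\sqrt{77}}{221508} \approx -0.00045044$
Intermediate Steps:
$u{\left(p \right)} = p + 2 p^{2}$ ($u{\left(p \right)} = \left(p^{2} + p^{2}\right) + p = 2 p^{2} + p = p + 2 p^{2}$)
$\frac{1}{27 \left(-91 + \sqrt{49 + u{\left(-4 \right)}}\right)} = \frac{1}{27 \left(-91 + \sqrt{49 - 4 \left(1 + 2 \left(-4\right)\right)}\right)} = \frac{1}{27 \left(-91 + \sqrt{49 - 4 \left(1 - 8\right)}\right)} = \frac{1}{27 \left(-91 + \sqrt{49 - -28}\right)} = \frac{1}{27 \left(-91 + \sqrt{49 + 28}\right)} = \frac{1}{27 \left(-91 + \sqrt{77}\right)} = \frac{1}{-2457 + 27 \sqrt{77}}$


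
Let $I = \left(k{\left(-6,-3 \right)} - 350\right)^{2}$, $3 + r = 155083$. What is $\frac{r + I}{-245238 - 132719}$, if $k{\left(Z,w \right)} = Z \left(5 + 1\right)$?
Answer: $- \frac{304076}{377957} \approx -0.80453$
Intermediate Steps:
$r = 155080$ ($r = -3 + 155083 = 155080$)
$k{\left(Z,w \right)} = 6 Z$ ($k{\left(Z,w \right)} = Z 6 = 6 Z$)
$I = 148996$ ($I = \left(6 \left(-6\right) - 350\right)^{2} = \left(-36 - 350\right)^{2} = \left(-386\right)^{2} = 148996$)
$\frac{r + I}{-245238 - 132719} = \frac{155080 + 148996}{-245238 - 132719} = \frac{304076}{-377957} = 304076 \left(- \frac{1}{377957}\right) = - \frac{304076}{377957}$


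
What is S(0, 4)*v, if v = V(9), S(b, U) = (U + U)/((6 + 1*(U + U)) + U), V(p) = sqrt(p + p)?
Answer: 4*sqrt(2)/3 ≈ 1.8856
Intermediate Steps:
V(p) = sqrt(2)*sqrt(p) (V(p) = sqrt(2*p) = sqrt(2)*sqrt(p))
S(b, U) = 2*U/(6 + 3*U) (S(b, U) = (2*U)/((6 + 1*(2*U)) + U) = (2*U)/((6 + 2*U) + U) = (2*U)/(6 + 3*U) = 2*U/(6 + 3*U))
v = 3*sqrt(2) (v = sqrt(2)*sqrt(9) = sqrt(2)*3 = 3*sqrt(2) ≈ 4.2426)
S(0, 4)*v = ((2/3)*4/(2 + 4))*(3*sqrt(2)) = ((2/3)*4/6)*(3*sqrt(2)) = ((2/3)*4*(1/6))*(3*sqrt(2)) = 4*(3*sqrt(2))/9 = 4*sqrt(2)/3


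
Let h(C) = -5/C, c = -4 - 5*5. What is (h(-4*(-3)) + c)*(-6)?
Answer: 353/2 ≈ 176.50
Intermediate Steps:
c = -29 (c = -4 - 25 = -29)
(h(-4*(-3)) + c)*(-6) = (-5/((-4*(-3))) - 29)*(-6) = (-5/12 - 29)*(-6) = -353/12*(-6) = 353/2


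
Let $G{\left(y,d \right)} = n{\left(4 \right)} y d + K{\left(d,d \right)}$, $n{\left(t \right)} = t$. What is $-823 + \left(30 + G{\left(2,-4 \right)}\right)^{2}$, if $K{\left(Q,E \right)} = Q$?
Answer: $-787$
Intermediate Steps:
$G{\left(y,d \right)} = d + 4 d y$ ($G{\left(y,d \right)} = 4 y d + d = 4 d y + d = d + 4 d y$)
$-823 + \left(30 + G{\left(2,-4 \right)}\right)^{2} = -823 + \left(30 - 4 \left(1 + 4 \cdot 2\right)\right)^{2} = -823 + \left(30 - 4 \left(1 + 8\right)\right)^{2} = -823 + \left(30 - 36\right)^{2} = -823 + \left(-6\right)^{2} = -823 + 36 = -787$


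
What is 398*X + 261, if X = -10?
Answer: -3719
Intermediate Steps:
398*X + 261 = 398*(-10) + 261 = -3980 + 261 = -3719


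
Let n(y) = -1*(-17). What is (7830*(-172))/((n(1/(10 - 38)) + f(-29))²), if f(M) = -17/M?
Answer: -6292362/1445 ≈ -4354.6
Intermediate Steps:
n(y) = 17
(7830*(-172))/((n(1/(10 - 38)) + f(-29))²) = (7830*(-172))/((17 - 17/(-29))²) = -1346760/(17 - 17*(-1/29))² = -1346760/(17 + 17/29)² = -1346760/((510/29)²) = -1346760/260100/841 = -1346760*841/260100 = -6292362/1445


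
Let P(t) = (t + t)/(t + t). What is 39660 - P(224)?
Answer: 39659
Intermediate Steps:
P(t) = 1 (P(t) = (2*t)/((2*t)) = (2*t)*(1/(2*t)) = 1)
39660 - P(224) = 39660 - 1*1 = 39660 - 1 = 39659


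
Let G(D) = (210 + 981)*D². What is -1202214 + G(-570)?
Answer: 385753686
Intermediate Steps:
G(D) = 1191*D²
-1202214 + G(-570) = -1202214 + 1191*(-570)² = -1202214 + 1191*324900 = -1202214 + 386955900 = 385753686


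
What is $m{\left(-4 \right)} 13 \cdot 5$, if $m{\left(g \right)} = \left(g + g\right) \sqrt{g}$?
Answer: $- 1040 i \approx - 1040.0 i$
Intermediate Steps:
$m{\left(g \right)} = 2 g^{\frac{3}{2}}$ ($m{\left(g \right)} = 2 g \sqrt{g} = 2 g^{\frac{3}{2}}$)
$m{\left(-4 \right)} 13 \cdot 5 = 2 \left(-4\right)^{\frac{3}{2}} \cdot 13 \cdot 5 = 2 \left(- 8 i\right) 13 \cdot 5 = - 16 i 13 \cdot 5 = - 208 i 5 = - 1040 i$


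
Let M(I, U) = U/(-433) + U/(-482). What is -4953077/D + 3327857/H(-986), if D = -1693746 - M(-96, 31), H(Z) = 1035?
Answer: 392483492004095399/121955748887295 ≈ 3218.2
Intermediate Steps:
M(I, U) = -915*U/208706 (M(I, U) = U*(-1/433) + U*(-1/482) = -U/433 - U/482 = -915*U/208706)
D = -353494924311/208706 (D = -1693746 - (-915)*31/208706 = -1693746 - 1*(-28365/208706) = -1693746 + 28365/208706 = -353494924311/208706 ≈ -1.6937e+6)
-4953077/D + 3327857/H(-986) = -4953077/(-353494924311/208706) + 3327857/1035 = -4953077*(-208706/353494924311) + 3327857*(1/1035) = 1033736888362/353494924311 + 3327857/1035 = 392483492004095399/121955748887295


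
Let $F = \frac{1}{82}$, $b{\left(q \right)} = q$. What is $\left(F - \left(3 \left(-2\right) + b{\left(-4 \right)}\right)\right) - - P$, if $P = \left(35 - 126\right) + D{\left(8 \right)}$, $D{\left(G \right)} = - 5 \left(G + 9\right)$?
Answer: $- \frac{13611}{82} \approx -165.99$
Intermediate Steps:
$D{\left(G \right)} = -45 - 5 G$ ($D{\left(G \right)} = - 5 \left(9 + G\right) = -45 - 5 G$)
$F = \frac{1}{82} \approx 0.012195$
$P = -176$ ($P = \left(35 - 126\right) - 85 = -91 - 85 = -176$)
$\left(F - \left(3 \left(-2\right) + b{\left(-4 \right)}\right)\right) - - P = \left(\frac{1}{82} - \left(3 \left(-2\right) - 4\right)\right) - \left(-1\right) \left(-176\right) = \left(\frac{1}{82} - \left(-6 - 4\right)\right) - 176 = \left(\frac{1}{82} - -10\right) - 176 = \left(\frac{1}{82} + 10\right) - 176 = \frac{821}{82} - 176 = - \frac{13611}{82}$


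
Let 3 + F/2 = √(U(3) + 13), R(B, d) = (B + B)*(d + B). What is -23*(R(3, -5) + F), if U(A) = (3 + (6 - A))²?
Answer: 92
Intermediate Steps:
R(B, d) = 2*B*(B + d) (R(B, d) = (2*B)*(B + d) = 2*B*(B + d))
U(A) = (9 - A)²
F = 8 (F = -6 + 2*√((-9 + 3)² + 13) = -6 + 2*√((-6)² + 13) = -6 + 2*√(36 + 13) = -6 + 2*√49 = -6 + 2*7 = -6 + 14 = 8)
-23*(R(3, -5) + F) = -23*(2*3*(3 - 5) + 8) = -23*(2*3*(-2) + 8) = -23*(-12 + 8) = -23*(-4) = 92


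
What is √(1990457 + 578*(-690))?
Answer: √1591637 ≈ 1261.6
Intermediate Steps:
√(1990457 + 578*(-690)) = √(1990457 - 398820) = √1591637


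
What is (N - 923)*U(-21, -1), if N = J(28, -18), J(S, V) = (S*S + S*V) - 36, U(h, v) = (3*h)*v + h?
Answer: -28518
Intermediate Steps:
U(h, v) = h + 3*h*v (U(h, v) = 3*h*v + h = h + 3*h*v)
J(S, V) = -36 + S**2 + S*V (J(S, V) = (S**2 + S*V) - 36 = -36 + S**2 + S*V)
N = 244 (N = -36 + 28**2 + 28*(-18) = -36 + 784 - 504 = 244)
(N - 923)*U(-21, -1) = (244 - 923)*(-21*(1 + 3*(-1))) = -(-14259)*(1 - 3) = -(-14259)*(-2) = -679*42 = -28518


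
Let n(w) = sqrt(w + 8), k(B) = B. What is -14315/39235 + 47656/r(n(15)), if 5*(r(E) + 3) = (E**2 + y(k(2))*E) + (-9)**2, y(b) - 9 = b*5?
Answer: -11886556779/214111 + 2263660*sqrt(23)/191 ≈ 1322.5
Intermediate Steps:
y(b) = 9 + 5*b (y(b) = 9 + b*5 = 9 + 5*b)
n(w) = sqrt(8 + w)
r(E) = 66/5 + E**2/5 + 19*E/5 (r(E) = -3 + ((E**2 + (9 + 5*2)*E) + (-9)**2)/5 = -3 + ((E**2 + (9 + 10)*E) + 81)/5 = -3 + ((E**2 + 19*E) + 81)/5 = -3 + (81 + E**2 + 19*E)/5 = -3 + (81/5 + E**2/5 + 19*E/5) = 66/5 + E**2/5 + 19*E/5)
-14315/39235 + 47656/r(n(15)) = -14315/39235 + 47656/(66/5 + (sqrt(8 + 15))**2/5 + 19*sqrt(8 + 15)/5) = -14315*1/39235 + 47656/(66/5 + (sqrt(23))**2/5 + 19*sqrt(23)/5) = -409/1121 + 47656/(66/5 + (1/5)*23 + 19*sqrt(23)/5) = -409/1121 + 47656/(66/5 + 23/5 + 19*sqrt(23)/5) = -409/1121 + 47656/(89/5 + 19*sqrt(23)/5)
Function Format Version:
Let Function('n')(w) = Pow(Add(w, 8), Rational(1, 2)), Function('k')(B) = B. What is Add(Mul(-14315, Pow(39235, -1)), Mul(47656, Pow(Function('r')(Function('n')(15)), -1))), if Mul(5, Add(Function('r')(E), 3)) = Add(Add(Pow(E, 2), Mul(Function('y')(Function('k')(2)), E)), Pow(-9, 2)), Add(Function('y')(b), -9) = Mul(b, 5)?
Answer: Add(Rational(-11886556779, 214111), Mul(Rational(2263660, 191), Pow(23, Rational(1, 2)))) ≈ 1322.5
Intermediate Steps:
Function('y')(b) = Add(9, Mul(5, b)) (Function('y')(b) = Add(9, Mul(b, 5)) = Add(9, Mul(5, b)))
Function('n')(w) = Pow(Add(8, w), Rational(1, 2))
Function('r')(E) = Add(Rational(66, 5), Mul(Rational(1, 5), Pow(E, 2)), Mul(Rational(19, 5), E)) (Function('r')(E) = Add(-3, Mul(Rational(1, 5), Add(Add(Pow(E, 2), Mul(Add(9, Mul(5, 2)), E)), Pow(-9, 2)))) = Add(-3, Mul(Rational(1, 5), Add(Add(Pow(E, 2), Mul(Add(9, 10), E)), 81))) = Add(-3, Mul(Rational(1, 5), Add(Add(Pow(E, 2), Mul(19, E)), 81))) = Add(-3, Mul(Rational(1, 5), Add(81, Pow(E, 2), Mul(19, E)))) = Add(-3, Add(Rational(81, 5), Mul(Rational(1, 5), Pow(E, 2)), Mul(Rational(19, 5), E))) = Add(Rational(66, 5), Mul(Rational(1, 5), Pow(E, 2)), Mul(Rational(19, 5), E)))
Add(Mul(-14315, Pow(39235, -1)), Mul(47656, Pow(Function('r')(Function('n')(15)), -1))) = Add(Mul(-14315, Pow(39235, -1)), Mul(47656, Pow(Add(Rational(66, 5), Mul(Rational(1, 5), Pow(Pow(Add(8, 15), Rational(1, 2)), 2)), Mul(Rational(19, 5), Pow(Add(8, 15), Rational(1, 2)))), -1))) = Add(Mul(-14315, Rational(1, 39235)), Mul(47656, Pow(Add(Rational(66, 5), Mul(Rational(1, 5), Pow(Pow(23, Rational(1, 2)), 2)), Mul(Rational(19, 5), Pow(23, Rational(1, 2)))), -1))) = Add(Rational(-409, 1121), Mul(47656, Pow(Add(Rational(66, 5), Mul(Rational(1, 5), 23), Mul(Rational(19, 5), Pow(23, Rational(1, 2)))), -1))) = Add(Rational(-409, 1121), Mul(47656, Pow(Add(Rational(66, 5), Rational(23, 5), Mul(Rational(19, 5), Pow(23, Rational(1, 2)))), -1))) = Add(Rational(-409, 1121), Mul(47656, Pow(Add(Rational(89, 5), Mul(Rational(19, 5), Pow(23, Rational(1, 2)))), -1)))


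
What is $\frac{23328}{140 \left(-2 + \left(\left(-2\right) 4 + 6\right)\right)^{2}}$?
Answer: $\frac{729}{70} \approx 10.414$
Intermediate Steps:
$\frac{23328}{140 \left(-2 + \left(\left(-2\right) 4 + 6\right)\right)^{2}} = \frac{23328}{140 \left(-2 + \left(-8 + 6\right)\right)^{2}} = \frac{23328}{140 \left(-2 - 2\right)^{2}} = \frac{23328}{140 \left(-4\right)^{2}} = \frac{23328}{140 \cdot 16} = \frac{23328}{2240} = 23328 \cdot \frac{1}{2240} = \frac{729}{70}$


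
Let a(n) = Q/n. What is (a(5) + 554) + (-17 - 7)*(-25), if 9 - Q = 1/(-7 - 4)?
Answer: 12714/11 ≈ 1155.8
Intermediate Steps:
Q = 100/11 (Q = 9 - 1/(-7 - 4) = 9 - 1/(-11) = 9 - (-1)/11 = 9 - 1*(-1/11) = 9 + 1/11 = 100/11 ≈ 9.0909)
a(n) = 100/(11*n)
(a(5) + 554) + (-17 - 7)*(-25) = ((100/11)/5 + 554) + (-17 - 7)*(-25) = ((100/11)*(1/5) + 554) - 24*(-25) = (20/11 + 554) + 600 = 6114/11 + 600 = 12714/11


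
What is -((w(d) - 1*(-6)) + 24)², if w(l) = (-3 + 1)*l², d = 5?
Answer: -400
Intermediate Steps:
w(l) = -2*l²
-((w(d) - 1*(-6)) + 24)² = -((-2*5² - 1*(-6)) + 24)² = -((-2*25 + 6) + 24)² = -((-50 + 6) + 24)² = -(-44 + 24)² = -1*(-20)² = -1*400 = -400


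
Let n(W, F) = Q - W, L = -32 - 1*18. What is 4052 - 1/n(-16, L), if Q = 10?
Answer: 105351/26 ≈ 4052.0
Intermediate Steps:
L = -50 (L = -32 - 18 = -50)
n(W, F) = 10 - W
4052 - 1/n(-16, L) = 4052 - 1/(10 - 1*(-16)) = 4052 - 1/(10 + 16) = 4052 - 1/26 = 105351/26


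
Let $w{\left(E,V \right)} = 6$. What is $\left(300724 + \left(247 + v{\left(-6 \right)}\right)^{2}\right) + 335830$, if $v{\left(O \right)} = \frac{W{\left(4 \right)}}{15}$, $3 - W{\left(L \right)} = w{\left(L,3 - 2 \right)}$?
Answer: $\frac{17436606}{25} \approx 6.9746 \cdot 10^{5}$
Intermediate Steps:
$W{\left(L \right)} = -3$ ($W{\left(L \right)} = 3 - 6 = -3$)
$v{\left(O \right)} = - \frac{1}{5}$ ($v{\left(O \right)} = - \frac{3}{15} = \left(-3\right) \frac{1}{15} = - \frac{1}{5}$)
$\left(300724 + \left(247 + v{\left(-6 \right)}\right)^{2}\right) + 335830 = \left(300724 + \left(247 - \frac{1}{5}\right)^{2}\right) + 335830 = \left(300724 + \left(\frac{1234}{5}\right)^{2}\right) + 335830 = \left(300724 + \frac{1522756}{25}\right) + 335830 = \frac{9040856}{25} + 335830 = \frac{17436606}{25}$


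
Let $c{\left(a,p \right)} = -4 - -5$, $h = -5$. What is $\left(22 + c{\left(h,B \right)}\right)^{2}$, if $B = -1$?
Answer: $529$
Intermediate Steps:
$c{\left(a,p \right)} = 1$ ($c{\left(a,p \right)} = -4 + 5 = 1$)
$\left(22 + c{\left(h,B \right)}\right)^{2} = \left(22 + 1\right)^{2} = 23^{2} = 529$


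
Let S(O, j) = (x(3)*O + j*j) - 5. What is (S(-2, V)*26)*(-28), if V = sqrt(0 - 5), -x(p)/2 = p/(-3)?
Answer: 10192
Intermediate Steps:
x(p) = 2*p/3 (x(p) = -2*p/(-3) = -2*p*(-1)/3 = -(-2)*p/3 = 2*p/3)
V = I*sqrt(5) (V = sqrt(-5) = I*sqrt(5) ≈ 2.2361*I)
S(O, j) = -5 + j**2 + 2*O (S(O, j) = (((2/3)*3)*O + j*j) - 5 = (2*O + j**2) - 5 = (j**2 + 2*O) - 5 = -5 + j**2 + 2*O)
(S(-2, V)*26)*(-28) = ((-5 + (I*sqrt(5))**2 + 2*(-2))*26)*(-28) = ((-5 - 5 - 4)*26)*(-28) = -14*26*(-28) = -364*(-28) = 10192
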